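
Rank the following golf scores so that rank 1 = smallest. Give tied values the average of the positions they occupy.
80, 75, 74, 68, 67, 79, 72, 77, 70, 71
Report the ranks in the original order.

Sorted (ascending): 67, 68, 70, 71, 72, 74, 75, 77, 79, 80
No ties — each value takes its position as its rank.

10, 7, 6, 2, 1, 9, 5, 8, 3, 4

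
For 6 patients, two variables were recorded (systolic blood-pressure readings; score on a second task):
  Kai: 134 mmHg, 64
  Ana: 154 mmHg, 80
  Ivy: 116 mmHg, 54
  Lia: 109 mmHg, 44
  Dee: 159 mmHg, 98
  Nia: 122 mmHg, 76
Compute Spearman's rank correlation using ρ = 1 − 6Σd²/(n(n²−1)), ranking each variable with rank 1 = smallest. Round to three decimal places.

0.943

Ranks of variable 1: 4, 5, 2, 1, 6, 3
Ranks of variable 2: 3, 5, 2, 1, 6, 4
d = r₁ − r₂: 1, 0, 0, 0, 0, -1
d²: 1, 0, 0, 0, 0, 1; Σd² = 2
ρ = 1 − 6·2/(6·35) = 1 − 12/210 = 0.943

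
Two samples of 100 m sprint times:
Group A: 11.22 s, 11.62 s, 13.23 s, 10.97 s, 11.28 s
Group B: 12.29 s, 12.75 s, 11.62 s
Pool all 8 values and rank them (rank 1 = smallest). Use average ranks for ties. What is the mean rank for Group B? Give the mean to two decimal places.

Sorted (ascending): 10.97, 11.22, 11.28, 11.62, 11.62, 12.29, 12.75, 13.23
The 2 values of 11.62 occupy positions 4–5 → average rank (4+5)/2 = 4.5.
Group B values → pooled ranks: 12.29→6, 12.75→7, 11.62→4.5
Mean rank = (6 + 7 + 4.5) / 3 = 5.83

5.83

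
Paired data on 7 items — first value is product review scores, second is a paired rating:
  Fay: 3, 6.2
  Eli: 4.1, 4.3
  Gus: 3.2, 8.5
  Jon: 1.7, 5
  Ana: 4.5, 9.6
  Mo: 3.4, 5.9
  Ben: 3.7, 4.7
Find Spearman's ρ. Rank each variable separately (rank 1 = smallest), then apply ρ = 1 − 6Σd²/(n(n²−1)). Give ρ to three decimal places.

Ranks of variable 1: 2, 6, 3, 1, 7, 4, 5
Ranks of variable 2: 5, 1, 6, 3, 7, 4, 2
d = r₁ − r₂: -3, 5, -3, -2, 0, 0, 3
d²: 9, 25, 9, 4, 0, 0, 9; Σd² = 56
ρ = 1 − 6·56/(7·48) = 1 − 336/336 = 0.000

0.000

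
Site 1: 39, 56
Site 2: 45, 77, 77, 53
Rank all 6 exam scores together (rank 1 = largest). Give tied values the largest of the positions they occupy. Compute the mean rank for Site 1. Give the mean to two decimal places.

Sorted (descending): 77, 77, 56, 53, 45, 39
The 2 values of 77 occupy positions 1–2 → each gets rank 2.
Site 1 values → pooled ranks: 39→6, 56→3
Mean rank = (6 + 3) / 2 = 4.50

4.50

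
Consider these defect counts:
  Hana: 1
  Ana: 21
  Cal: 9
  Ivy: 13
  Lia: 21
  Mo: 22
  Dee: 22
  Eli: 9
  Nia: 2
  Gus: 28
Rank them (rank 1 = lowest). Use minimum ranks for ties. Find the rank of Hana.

Sorted (ascending): 1, 2, 9, 9, 13, 21, 21, 22, 22, 28
The 2 values of 9 occupy positions 3–4 → each gets rank 3.
The 2 values of 21 occupy positions 6–7 → each gets rank 6.
The 2 values of 22 occupy positions 8–9 → each gets rank 8.
Hana has value 1 → rank 1.

1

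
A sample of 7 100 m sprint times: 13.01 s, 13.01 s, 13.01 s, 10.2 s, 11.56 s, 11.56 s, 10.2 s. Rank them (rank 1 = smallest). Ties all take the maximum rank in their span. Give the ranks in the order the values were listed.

7, 7, 7, 2, 4, 4, 2

Sorted (ascending): 10.2, 10.2, 11.56, 11.56, 13.01, 13.01, 13.01
The 2 values of 10.2 occupy positions 1–2 → each gets rank 2.
The 2 values of 11.56 occupy positions 3–4 → each gets rank 4.
The 3 values of 13.01 occupy positions 5–7 → each gets rank 7.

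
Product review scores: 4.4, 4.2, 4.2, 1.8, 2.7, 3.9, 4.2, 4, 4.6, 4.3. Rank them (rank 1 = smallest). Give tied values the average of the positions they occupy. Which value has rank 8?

4.3

Sorted (ascending): 1.8, 2.7, 3.9, 4, 4.2, 4.2, 4.2, 4.3, 4.4, 4.6
The 3 values of 4.2 occupy positions 5–7 → average rank 6.
Rank 8 → value 4.3.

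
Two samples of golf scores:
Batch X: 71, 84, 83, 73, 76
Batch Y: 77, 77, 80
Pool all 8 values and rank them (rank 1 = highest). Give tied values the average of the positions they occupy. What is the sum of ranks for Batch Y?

12

Sorted (descending): 84, 83, 80, 77, 77, 76, 73, 71
The 2 values of 77 occupy positions 4–5 → average rank (4+5)/2 = 4.5.
Batch Y values → pooled ranks: 77→4.5, 77→4.5, 80→3
Rank sum = 4.5 + 4.5 + 3 = 12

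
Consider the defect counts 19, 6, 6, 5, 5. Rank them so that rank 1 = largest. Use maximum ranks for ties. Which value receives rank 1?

19

Sorted (descending): 19, 6, 6, 5, 5
The 2 values of 6 occupy positions 2–3 → each gets rank 3.
The 2 values of 5 occupy positions 4–5 → each gets rank 5.
Rank 1 → value 19.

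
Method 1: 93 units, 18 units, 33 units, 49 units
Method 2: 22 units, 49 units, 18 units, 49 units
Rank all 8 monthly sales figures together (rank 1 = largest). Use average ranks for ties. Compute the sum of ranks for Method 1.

Sorted (descending): 93, 49, 49, 49, 33, 22, 18, 18
The 3 values of 49 occupy positions 2–4 → average rank 3.
The 2 values of 18 occupy positions 7–8 → average rank (7+8)/2 = 7.5.
Method 1 values → pooled ranks: 93→1, 18→7.5, 33→5, 49→3
Rank sum = 1 + 7.5 + 5 + 3 = 16.5

16.5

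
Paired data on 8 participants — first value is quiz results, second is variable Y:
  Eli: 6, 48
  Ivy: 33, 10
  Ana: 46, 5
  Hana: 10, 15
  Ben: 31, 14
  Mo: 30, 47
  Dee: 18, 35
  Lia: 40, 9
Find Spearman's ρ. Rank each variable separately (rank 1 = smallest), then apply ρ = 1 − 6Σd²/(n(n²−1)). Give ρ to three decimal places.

Ranks of variable 1: 1, 6, 8, 2, 5, 4, 3, 7
Ranks of variable 2: 8, 3, 1, 5, 4, 7, 6, 2
d = r₁ − r₂: -7, 3, 7, -3, 1, -3, -3, 5
d²: 49, 9, 49, 9, 1, 9, 9, 25; Σd² = 160
ρ = 1 − 6·160/(8·63) = 1 − 960/504 = -0.905

-0.905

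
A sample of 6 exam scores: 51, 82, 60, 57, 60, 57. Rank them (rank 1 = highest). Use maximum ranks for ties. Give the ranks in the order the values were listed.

6, 1, 3, 5, 3, 5

Sorted (descending): 82, 60, 60, 57, 57, 51
The 2 values of 60 occupy positions 2–3 → each gets rank 3.
The 2 values of 57 occupy positions 4–5 → each gets rank 5.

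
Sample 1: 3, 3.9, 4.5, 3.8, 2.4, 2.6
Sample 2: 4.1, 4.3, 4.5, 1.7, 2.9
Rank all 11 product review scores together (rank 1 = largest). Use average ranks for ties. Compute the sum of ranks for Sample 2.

27.5

Sorted (descending): 4.5, 4.5, 4.3, 4.1, 3.9, 3.8, 3, 2.9, 2.6, 2.4, 1.7
The 2 values of 4.5 occupy positions 1–2 → average rank (1+2)/2 = 1.5.
Sample 2 values → pooled ranks: 4.1→4, 4.3→3, 4.5→1.5, 1.7→11, 2.9→8
Rank sum = 4 + 3 + 1.5 + 11 + 8 = 27.5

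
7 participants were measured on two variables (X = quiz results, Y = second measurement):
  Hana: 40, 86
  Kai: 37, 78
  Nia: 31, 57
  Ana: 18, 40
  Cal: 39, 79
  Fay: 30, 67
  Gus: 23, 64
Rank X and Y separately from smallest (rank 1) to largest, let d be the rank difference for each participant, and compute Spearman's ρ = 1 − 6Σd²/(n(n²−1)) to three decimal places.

0.893

Ranks of variable 1: 7, 5, 4, 1, 6, 3, 2
Ranks of variable 2: 7, 5, 2, 1, 6, 4, 3
d = r₁ − r₂: 0, 0, 2, 0, 0, -1, -1
d²: 0, 0, 4, 0, 0, 1, 1; Σd² = 6
ρ = 1 − 6·6/(7·48) = 1 − 36/336 = 0.893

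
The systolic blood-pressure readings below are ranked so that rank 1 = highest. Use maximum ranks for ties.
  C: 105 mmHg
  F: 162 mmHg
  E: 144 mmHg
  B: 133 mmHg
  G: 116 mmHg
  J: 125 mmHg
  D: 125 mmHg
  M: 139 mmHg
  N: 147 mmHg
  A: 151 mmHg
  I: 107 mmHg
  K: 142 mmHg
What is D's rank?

9

Sorted (descending): 162, 151, 147, 144, 142, 139, 133, 125, 125, 116, 107, 105
The 2 values of 125 occupy positions 8–9 → each gets rank 9.
D has value 125 mmHg → rank 9.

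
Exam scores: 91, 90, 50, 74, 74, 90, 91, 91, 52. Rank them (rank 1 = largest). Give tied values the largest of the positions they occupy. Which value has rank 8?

Sorted (descending): 91, 91, 91, 90, 90, 74, 74, 52, 50
The 3 values of 91 occupy positions 1–3 → each gets rank 3.
The 2 values of 90 occupy positions 4–5 → each gets rank 5.
The 2 values of 74 occupy positions 6–7 → each gets rank 7.
Rank 8 → value 52.

52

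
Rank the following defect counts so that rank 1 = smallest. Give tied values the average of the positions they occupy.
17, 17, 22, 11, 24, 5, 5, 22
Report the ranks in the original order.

4.5, 4.5, 6.5, 3, 8, 1.5, 1.5, 6.5

Sorted (ascending): 5, 5, 11, 17, 17, 22, 22, 24
The 2 values of 5 occupy positions 1–2 → average rank (1+2)/2 = 1.5.
The 2 values of 17 occupy positions 4–5 → average rank (4+5)/2 = 4.5.
The 2 values of 22 occupy positions 6–7 → average rank (6+7)/2 = 6.5.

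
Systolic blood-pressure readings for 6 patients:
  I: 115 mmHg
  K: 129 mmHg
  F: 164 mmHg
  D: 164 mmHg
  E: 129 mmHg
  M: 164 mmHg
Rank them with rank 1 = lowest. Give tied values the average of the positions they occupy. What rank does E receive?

2.5

Sorted (ascending): 115, 129, 129, 164, 164, 164
The 2 values of 129 occupy positions 2–3 → average rank (2+3)/2 = 2.5.
The 3 values of 164 occupy positions 4–6 → average rank 5.
E has value 129 mmHg → rank 2.5.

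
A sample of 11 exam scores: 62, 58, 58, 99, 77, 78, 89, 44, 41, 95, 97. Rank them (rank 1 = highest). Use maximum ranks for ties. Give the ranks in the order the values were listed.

7, 9, 9, 1, 6, 5, 4, 10, 11, 3, 2

Sorted (descending): 99, 97, 95, 89, 78, 77, 62, 58, 58, 44, 41
The 2 values of 58 occupy positions 8–9 → each gets rank 9.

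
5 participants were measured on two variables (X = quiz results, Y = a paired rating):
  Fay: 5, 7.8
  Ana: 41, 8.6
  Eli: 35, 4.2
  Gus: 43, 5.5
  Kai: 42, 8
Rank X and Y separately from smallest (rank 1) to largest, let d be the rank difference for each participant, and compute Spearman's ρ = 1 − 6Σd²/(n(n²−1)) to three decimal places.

Ranks of variable 1: 1, 3, 2, 5, 4
Ranks of variable 2: 3, 5, 1, 2, 4
d = r₁ − r₂: -2, -2, 1, 3, 0
d²: 4, 4, 1, 9, 0; Σd² = 18
ρ = 1 − 6·18/(5·24) = 1 − 108/120 = 0.100

0.100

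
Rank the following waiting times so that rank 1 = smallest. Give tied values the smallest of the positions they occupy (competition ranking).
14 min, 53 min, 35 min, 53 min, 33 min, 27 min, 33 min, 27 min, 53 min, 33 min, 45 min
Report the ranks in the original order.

Sorted (ascending): 14, 27, 27, 33, 33, 33, 35, 45, 53, 53, 53
The 2 values of 27 occupy positions 2–3 → each gets rank 2.
The 3 values of 33 occupy positions 4–6 → each gets rank 4.
The 3 values of 53 occupy positions 9–11 → each gets rank 9.

1, 9, 7, 9, 4, 2, 4, 2, 9, 4, 8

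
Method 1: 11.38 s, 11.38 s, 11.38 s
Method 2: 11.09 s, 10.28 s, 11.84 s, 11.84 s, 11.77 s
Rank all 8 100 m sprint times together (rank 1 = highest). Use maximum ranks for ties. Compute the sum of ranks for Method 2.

Sorted (descending): 11.84, 11.84, 11.77, 11.38, 11.38, 11.38, 11.09, 10.28
The 2 values of 11.84 occupy positions 1–2 → each gets rank 2.
The 3 values of 11.38 occupy positions 4–6 → each gets rank 6.
Method 2 values → pooled ranks: 11.09→7, 10.28→8, 11.84→2, 11.84→2, 11.77→3
Rank sum = 7 + 8 + 2 + 2 + 3 = 22

22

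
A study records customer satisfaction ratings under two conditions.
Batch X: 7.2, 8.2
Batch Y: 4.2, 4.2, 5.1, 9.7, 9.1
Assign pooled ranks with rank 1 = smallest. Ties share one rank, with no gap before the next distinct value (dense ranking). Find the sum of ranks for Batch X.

Sorted (ascending): 4.2, 4.2, 5.1, 7.2, 8.2, 9.1, 9.7
The 2 values of 4.2 share dense rank 1.
Remaining distinct values take the next consecutive integers.
Batch X values → pooled ranks: 7.2→3, 8.2→4
Rank sum = 3 + 4 = 7

7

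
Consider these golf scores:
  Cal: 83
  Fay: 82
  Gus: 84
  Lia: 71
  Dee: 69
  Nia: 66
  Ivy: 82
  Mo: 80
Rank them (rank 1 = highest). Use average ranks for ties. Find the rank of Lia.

6

Sorted (descending): 84, 83, 82, 82, 80, 71, 69, 66
The 2 values of 82 occupy positions 3–4 → average rank (3+4)/2 = 3.5.
Lia has value 71 → rank 6.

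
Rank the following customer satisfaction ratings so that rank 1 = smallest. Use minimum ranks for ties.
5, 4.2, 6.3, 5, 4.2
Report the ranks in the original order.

3, 1, 5, 3, 1

Sorted (ascending): 4.2, 4.2, 5, 5, 6.3
The 2 values of 4.2 occupy positions 1–2 → each gets rank 1.
The 2 values of 5 occupy positions 3–4 → each gets rank 3.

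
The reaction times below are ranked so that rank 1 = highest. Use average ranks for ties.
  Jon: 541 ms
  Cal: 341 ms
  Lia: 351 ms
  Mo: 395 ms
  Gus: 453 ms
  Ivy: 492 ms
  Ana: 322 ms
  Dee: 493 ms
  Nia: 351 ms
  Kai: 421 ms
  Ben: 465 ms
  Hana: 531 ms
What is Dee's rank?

3

Sorted (descending): 541, 531, 493, 492, 465, 453, 421, 395, 351, 351, 341, 322
The 2 values of 351 occupy positions 9–10 → average rank (9+10)/2 = 9.5.
Dee has value 493 ms → rank 3.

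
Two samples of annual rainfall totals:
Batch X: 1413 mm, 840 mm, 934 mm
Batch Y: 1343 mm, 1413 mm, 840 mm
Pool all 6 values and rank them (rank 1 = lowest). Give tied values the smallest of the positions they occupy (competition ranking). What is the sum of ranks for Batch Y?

Sorted (ascending): 840, 840, 934, 1343, 1413, 1413
The 2 values of 840 occupy positions 1–2 → each gets rank 1.
The 2 values of 1413 occupy positions 5–6 → each gets rank 5.
Batch Y values → pooled ranks: 1343→4, 1413→5, 840→1
Rank sum = 4 + 5 + 1 = 10

10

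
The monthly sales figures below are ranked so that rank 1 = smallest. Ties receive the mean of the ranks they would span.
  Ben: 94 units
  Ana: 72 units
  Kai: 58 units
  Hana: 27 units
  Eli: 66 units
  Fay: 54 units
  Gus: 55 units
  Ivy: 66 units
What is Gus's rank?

Sorted (ascending): 27, 54, 55, 58, 66, 66, 72, 94
The 2 values of 66 occupy positions 5–6 → average rank (5+6)/2 = 5.5.
Gus has value 55 units → rank 3.

3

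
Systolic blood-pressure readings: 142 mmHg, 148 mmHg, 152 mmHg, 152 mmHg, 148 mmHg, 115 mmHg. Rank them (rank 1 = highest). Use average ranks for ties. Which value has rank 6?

115

Sorted (descending): 152, 152, 148, 148, 142, 115
The 2 values of 152 occupy positions 1–2 → average rank (1+2)/2 = 1.5.
The 2 values of 148 occupy positions 3–4 → average rank (3+4)/2 = 3.5.
Rank 6 → value 115.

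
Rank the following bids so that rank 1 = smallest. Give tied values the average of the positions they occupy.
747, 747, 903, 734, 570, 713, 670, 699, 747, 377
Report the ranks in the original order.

8, 8, 10, 6, 2, 5, 3, 4, 8, 1

Sorted (ascending): 377, 570, 670, 699, 713, 734, 747, 747, 747, 903
The 3 values of 747 occupy positions 7–9 → average rank 8.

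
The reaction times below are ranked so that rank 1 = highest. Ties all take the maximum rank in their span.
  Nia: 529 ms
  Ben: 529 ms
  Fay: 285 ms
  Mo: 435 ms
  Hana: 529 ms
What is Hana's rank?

Sorted (descending): 529, 529, 529, 435, 285
The 3 values of 529 occupy positions 1–3 → each gets rank 3.
Hana has value 529 ms → rank 3.

3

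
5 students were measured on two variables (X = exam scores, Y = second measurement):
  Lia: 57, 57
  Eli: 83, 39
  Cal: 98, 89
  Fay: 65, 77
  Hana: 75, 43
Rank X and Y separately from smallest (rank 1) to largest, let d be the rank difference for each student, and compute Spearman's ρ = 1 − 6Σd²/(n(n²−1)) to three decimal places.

0.100

Ranks of variable 1: 1, 4, 5, 2, 3
Ranks of variable 2: 3, 1, 5, 4, 2
d = r₁ − r₂: -2, 3, 0, -2, 1
d²: 4, 9, 0, 4, 1; Σd² = 18
ρ = 1 − 6·18/(5·24) = 1 − 108/120 = 0.100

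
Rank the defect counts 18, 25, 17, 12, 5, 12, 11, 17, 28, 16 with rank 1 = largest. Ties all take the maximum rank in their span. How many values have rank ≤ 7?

6

Sorted (descending): 28, 25, 18, 17, 17, 16, 12, 12, 11, 5
The 2 values of 17 occupy positions 4–5 → each gets rank 5.
The 2 values of 12 occupy positions 7–8 → each gets rank 8.
Ranks ≤ 7: {1, 2, 3, 5, 5, 6} → 6 values.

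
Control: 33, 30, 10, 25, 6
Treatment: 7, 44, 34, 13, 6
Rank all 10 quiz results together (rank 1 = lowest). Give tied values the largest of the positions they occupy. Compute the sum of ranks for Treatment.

Sorted (ascending): 6, 6, 7, 10, 13, 25, 30, 33, 34, 44
The 2 values of 6 occupy positions 1–2 → each gets rank 2.
Treatment values → pooled ranks: 7→3, 44→10, 34→9, 13→5, 6→2
Rank sum = 3 + 10 + 9 + 5 + 2 = 29

29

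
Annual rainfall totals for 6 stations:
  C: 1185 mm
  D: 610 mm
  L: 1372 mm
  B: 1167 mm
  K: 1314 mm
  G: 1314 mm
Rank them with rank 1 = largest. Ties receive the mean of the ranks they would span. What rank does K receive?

Sorted (descending): 1372, 1314, 1314, 1185, 1167, 610
The 2 values of 1314 occupy positions 2–3 → average rank (2+3)/2 = 2.5.
K has value 1314 mm → rank 2.5.

2.5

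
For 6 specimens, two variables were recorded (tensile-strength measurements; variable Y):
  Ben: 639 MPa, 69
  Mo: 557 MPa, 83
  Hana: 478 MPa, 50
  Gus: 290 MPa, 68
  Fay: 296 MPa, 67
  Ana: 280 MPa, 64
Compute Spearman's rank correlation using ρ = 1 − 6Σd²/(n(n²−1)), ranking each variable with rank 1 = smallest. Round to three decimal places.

0.543

Ranks of variable 1: 6, 5, 4, 2, 3, 1
Ranks of variable 2: 5, 6, 1, 4, 3, 2
d = r₁ − r₂: 1, -1, 3, -2, 0, -1
d²: 1, 1, 9, 4, 0, 1; Σd² = 16
ρ = 1 − 6·16/(6·35) = 1 − 96/210 = 0.543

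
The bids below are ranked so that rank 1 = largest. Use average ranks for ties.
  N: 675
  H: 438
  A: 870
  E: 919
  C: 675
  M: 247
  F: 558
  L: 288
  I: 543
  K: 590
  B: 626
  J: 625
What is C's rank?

Sorted (descending): 919, 870, 675, 675, 626, 625, 590, 558, 543, 438, 288, 247
The 2 values of 675 occupy positions 3–4 → average rank (3+4)/2 = 3.5.
C has value 675 → rank 3.5.

3.5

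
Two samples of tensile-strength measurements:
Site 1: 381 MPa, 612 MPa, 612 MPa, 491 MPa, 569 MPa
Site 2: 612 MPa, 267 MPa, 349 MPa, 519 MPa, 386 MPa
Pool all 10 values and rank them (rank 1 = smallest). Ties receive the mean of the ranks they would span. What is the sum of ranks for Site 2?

22

Sorted (ascending): 267, 349, 381, 386, 491, 519, 569, 612, 612, 612
The 3 values of 612 occupy positions 8–10 → average rank 9.
Site 2 values → pooled ranks: 612→9, 267→1, 349→2, 519→6, 386→4
Rank sum = 9 + 1 + 2 + 6 + 4 = 22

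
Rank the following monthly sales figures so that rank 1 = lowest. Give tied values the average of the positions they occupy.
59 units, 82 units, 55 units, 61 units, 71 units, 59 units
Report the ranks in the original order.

Sorted (ascending): 55, 59, 59, 61, 71, 82
The 2 values of 59 occupy positions 2–3 → average rank (2+3)/2 = 2.5.

2.5, 6, 1, 4, 5, 2.5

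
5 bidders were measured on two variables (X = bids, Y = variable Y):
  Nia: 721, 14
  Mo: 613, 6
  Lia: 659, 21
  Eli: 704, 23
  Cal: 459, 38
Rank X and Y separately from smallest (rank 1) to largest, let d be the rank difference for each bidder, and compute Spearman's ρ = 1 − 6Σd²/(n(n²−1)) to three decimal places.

Ranks of variable 1: 5, 2, 3, 4, 1
Ranks of variable 2: 2, 1, 3, 4, 5
d = r₁ − r₂: 3, 1, 0, 0, -4
d²: 9, 1, 0, 0, 16; Σd² = 26
ρ = 1 − 6·26/(5·24) = 1 − 156/120 = -0.300

-0.300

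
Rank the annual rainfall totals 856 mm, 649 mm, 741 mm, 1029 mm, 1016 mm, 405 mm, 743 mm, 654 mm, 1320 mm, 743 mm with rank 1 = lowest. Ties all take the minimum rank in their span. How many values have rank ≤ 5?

Sorted (ascending): 405, 649, 654, 741, 743, 743, 856, 1016, 1029, 1320
The 2 values of 743 occupy positions 5–6 → each gets rank 5.
Ranks ≤ 5: {1, 2, 3, 4, 5, 5} → 6 values.

6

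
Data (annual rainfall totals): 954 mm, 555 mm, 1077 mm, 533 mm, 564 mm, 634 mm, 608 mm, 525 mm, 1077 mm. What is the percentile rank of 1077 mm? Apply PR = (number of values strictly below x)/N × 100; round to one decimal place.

N = 9.
Strictly below 1077: 7. Equal to 1077: 2.
PR = 7/9 × 100 = 77.8

77.8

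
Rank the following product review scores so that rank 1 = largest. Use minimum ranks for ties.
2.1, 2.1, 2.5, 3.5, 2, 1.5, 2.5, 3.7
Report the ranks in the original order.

5, 5, 3, 2, 7, 8, 3, 1

Sorted (descending): 3.7, 3.5, 2.5, 2.5, 2.1, 2.1, 2, 1.5
The 2 values of 2.5 occupy positions 3–4 → each gets rank 3.
The 2 values of 2.1 occupy positions 5–6 → each gets rank 5.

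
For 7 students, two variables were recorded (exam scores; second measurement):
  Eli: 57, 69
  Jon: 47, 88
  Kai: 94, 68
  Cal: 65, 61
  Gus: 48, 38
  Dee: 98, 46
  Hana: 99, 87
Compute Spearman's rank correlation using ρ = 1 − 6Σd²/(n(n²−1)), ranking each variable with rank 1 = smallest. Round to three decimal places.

Ranks of variable 1: 3, 1, 5, 4, 2, 6, 7
Ranks of variable 2: 5, 7, 4, 3, 1, 2, 6
d = r₁ − r₂: -2, -6, 1, 1, 1, 4, 1
d²: 4, 36, 1, 1, 1, 16, 1; Σd² = 60
ρ = 1 − 6·60/(7·48) = 1 − 360/336 = -0.071

-0.071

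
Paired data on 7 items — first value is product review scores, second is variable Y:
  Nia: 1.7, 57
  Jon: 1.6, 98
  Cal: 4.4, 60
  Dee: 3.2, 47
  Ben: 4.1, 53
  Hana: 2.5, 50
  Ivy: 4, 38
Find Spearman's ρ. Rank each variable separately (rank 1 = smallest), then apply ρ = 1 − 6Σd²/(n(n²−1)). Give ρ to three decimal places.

Ranks of variable 1: 2, 1, 7, 4, 6, 3, 5
Ranks of variable 2: 5, 7, 6, 2, 4, 3, 1
d = r₁ − r₂: -3, -6, 1, 2, 2, 0, 4
d²: 9, 36, 1, 4, 4, 0, 16; Σd² = 70
ρ = 1 − 6·70/(7·48) = 1 − 420/336 = -0.250

-0.250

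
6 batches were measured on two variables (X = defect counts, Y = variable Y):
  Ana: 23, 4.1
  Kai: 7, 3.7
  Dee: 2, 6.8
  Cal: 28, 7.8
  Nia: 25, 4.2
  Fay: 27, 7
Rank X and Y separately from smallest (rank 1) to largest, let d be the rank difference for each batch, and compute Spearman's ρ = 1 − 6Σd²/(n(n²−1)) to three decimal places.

Ranks of variable 1: 3, 2, 1, 6, 4, 5
Ranks of variable 2: 2, 1, 4, 6, 3, 5
d = r₁ − r₂: 1, 1, -3, 0, 1, 0
d²: 1, 1, 9, 0, 1, 0; Σd² = 12
ρ = 1 − 6·12/(6·35) = 1 − 72/210 = 0.657

0.657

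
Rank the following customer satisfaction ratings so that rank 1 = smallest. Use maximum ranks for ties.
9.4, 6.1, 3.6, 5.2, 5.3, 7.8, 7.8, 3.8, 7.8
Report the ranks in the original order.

Sorted (ascending): 3.6, 3.8, 5.2, 5.3, 6.1, 7.8, 7.8, 7.8, 9.4
The 3 values of 7.8 occupy positions 6–8 → each gets rank 8.

9, 5, 1, 3, 4, 8, 8, 2, 8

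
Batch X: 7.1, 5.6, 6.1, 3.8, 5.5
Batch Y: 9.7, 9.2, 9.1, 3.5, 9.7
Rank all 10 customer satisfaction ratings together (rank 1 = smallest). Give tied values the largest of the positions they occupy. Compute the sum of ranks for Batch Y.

36

Sorted (ascending): 3.5, 3.8, 5.5, 5.6, 6.1, 7.1, 9.1, 9.2, 9.7, 9.7
The 2 values of 9.7 occupy positions 9–10 → each gets rank 10.
Batch Y values → pooled ranks: 9.7→10, 9.2→8, 9.1→7, 3.5→1, 9.7→10
Rank sum = 10 + 8 + 7 + 1 + 10 = 36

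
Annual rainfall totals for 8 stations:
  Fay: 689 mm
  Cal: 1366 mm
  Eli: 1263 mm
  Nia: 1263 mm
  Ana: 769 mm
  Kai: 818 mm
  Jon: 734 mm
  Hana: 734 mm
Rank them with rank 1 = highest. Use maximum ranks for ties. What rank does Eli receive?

Sorted (descending): 1366, 1263, 1263, 818, 769, 734, 734, 689
The 2 values of 1263 occupy positions 2–3 → each gets rank 3.
The 2 values of 734 occupy positions 6–7 → each gets rank 7.
Eli has value 1263 mm → rank 3.

3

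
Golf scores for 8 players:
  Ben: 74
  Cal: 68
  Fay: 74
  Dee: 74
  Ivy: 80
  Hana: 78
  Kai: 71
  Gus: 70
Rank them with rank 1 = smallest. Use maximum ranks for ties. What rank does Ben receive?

6

Sorted (ascending): 68, 70, 71, 74, 74, 74, 78, 80
The 3 values of 74 occupy positions 4–6 → each gets rank 6.
Ben has value 74 → rank 6.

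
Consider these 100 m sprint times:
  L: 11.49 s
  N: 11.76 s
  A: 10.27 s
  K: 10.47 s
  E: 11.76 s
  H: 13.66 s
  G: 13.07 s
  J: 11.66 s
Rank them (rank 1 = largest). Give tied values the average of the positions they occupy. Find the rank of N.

3.5

Sorted (descending): 13.66, 13.07, 11.76, 11.76, 11.66, 11.49, 10.47, 10.27
The 2 values of 11.76 occupy positions 3–4 → average rank (3+4)/2 = 3.5.
N has value 11.76 s → rank 3.5.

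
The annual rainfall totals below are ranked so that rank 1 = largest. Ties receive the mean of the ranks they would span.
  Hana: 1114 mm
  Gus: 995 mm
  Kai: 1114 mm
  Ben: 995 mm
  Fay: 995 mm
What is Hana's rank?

Sorted (descending): 1114, 1114, 995, 995, 995
The 2 values of 1114 occupy positions 1–2 → average rank (1+2)/2 = 1.5.
The 3 values of 995 occupy positions 3–5 → average rank 4.
Hana has value 1114 mm → rank 1.5.

1.5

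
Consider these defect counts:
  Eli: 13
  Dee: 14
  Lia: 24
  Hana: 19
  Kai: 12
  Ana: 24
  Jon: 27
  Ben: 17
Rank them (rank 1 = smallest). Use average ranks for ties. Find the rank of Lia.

6.5

Sorted (ascending): 12, 13, 14, 17, 19, 24, 24, 27
The 2 values of 24 occupy positions 6–7 → average rank (6+7)/2 = 6.5.
Lia has value 24 → rank 6.5.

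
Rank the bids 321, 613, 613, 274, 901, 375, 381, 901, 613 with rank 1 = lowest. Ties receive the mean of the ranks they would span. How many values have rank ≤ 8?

7

Sorted (ascending): 274, 321, 375, 381, 613, 613, 613, 901, 901
The 3 values of 613 occupy positions 5–7 → average rank 6.
The 2 values of 901 occupy positions 8–9 → average rank (8+9)/2 = 8.5.
Ranks ≤ 8: {1, 2, 3, 4, 6, 6, 6} → 7 values.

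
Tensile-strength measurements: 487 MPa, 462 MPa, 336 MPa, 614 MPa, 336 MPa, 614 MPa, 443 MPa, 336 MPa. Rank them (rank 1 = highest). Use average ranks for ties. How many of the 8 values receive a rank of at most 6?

Sorted (descending): 614, 614, 487, 462, 443, 336, 336, 336
The 2 values of 614 occupy positions 1–2 → average rank (1+2)/2 = 1.5.
The 3 values of 336 occupy positions 6–8 → average rank 7.
Ranks ≤ 6: {1.5, 1.5, 3, 4, 5} → 5 values.

5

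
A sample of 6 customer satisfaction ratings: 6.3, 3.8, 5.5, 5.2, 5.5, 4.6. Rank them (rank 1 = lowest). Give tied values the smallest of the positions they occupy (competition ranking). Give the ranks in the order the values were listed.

6, 1, 4, 3, 4, 2

Sorted (ascending): 3.8, 4.6, 5.2, 5.5, 5.5, 6.3
The 2 values of 5.5 occupy positions 4–5 → each gets rank 4.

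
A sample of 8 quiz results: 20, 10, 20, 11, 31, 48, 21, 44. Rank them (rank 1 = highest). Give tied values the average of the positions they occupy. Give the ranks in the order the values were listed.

Sorted (descending): 48, 44, 31, 21, 20, 20, 11, 10
The 2 values of 20 occupy positions 5–6 → average rank (5+6)/2 = 5.5.

5.5, 8, 5.5, 7, 3, 1, 4, 2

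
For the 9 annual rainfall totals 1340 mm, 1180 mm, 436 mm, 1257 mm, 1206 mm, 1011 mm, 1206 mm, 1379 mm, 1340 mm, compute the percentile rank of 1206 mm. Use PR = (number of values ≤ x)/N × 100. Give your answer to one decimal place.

N = 9.
Strictly below 1206: 3. Equal to 1206: 2.
PR = 5/9 × 100 = 55.6

55.6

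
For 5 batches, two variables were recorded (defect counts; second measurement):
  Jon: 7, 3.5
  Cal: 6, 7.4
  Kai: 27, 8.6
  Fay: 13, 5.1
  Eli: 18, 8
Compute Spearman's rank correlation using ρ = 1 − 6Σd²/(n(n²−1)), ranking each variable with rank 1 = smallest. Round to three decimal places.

0.700

Ranks of variable 1: 2, 1, 5, 3, 4
Ranks of variable 2: 1, 3, 5, 2, 4
d = r₁ − r₂: 1, -2, 0, 1, 0
d²: 1, 4, 0, 1, 0; Σd² = 6
ρ = 1 − 6·6/(5·24) = 1 − 36/120 = 0.700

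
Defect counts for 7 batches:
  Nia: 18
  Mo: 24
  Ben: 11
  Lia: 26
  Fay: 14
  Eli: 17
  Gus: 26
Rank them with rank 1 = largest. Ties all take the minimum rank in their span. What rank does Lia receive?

1

Sorted (descending): 26, 26, 24, 18, 17, 14, 11
The 2 values of 26 occupy positions 1–2 → each gets rank 1.
Lia has value 26 → rank 1.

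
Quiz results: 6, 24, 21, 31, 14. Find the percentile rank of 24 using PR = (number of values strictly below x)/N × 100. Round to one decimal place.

60.0

N = 5.
Strictly below 24: 3. Equal to 24: 1.
PR = 3/5 × 100 = 60.0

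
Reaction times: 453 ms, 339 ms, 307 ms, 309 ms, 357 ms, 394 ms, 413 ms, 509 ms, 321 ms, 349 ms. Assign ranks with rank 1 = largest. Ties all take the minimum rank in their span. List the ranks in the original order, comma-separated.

2, 7, 10, 9, 5, 4, 3, 1, 8, 6

Sorted (descending): 509, 453, 413, 394, 357, 349, 339, 321, 309, 307
No ties — each value takes its position as its rank.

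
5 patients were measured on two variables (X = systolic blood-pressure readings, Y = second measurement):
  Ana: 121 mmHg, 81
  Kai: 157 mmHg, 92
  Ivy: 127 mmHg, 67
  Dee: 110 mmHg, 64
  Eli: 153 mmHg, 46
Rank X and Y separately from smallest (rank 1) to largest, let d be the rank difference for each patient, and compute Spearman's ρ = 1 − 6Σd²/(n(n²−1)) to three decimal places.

Ranks of variable 1: 2, 5, 3, 1, 4
Ranks of variable 2: 4, 5, 3, 2, 1
d = r₁ − r₂: -2, 0, 0, -1, 3
d²: 4, 0, 0, 1, 9; Σd² = 14
ρ = 1 − 6·14/(5·24) = 1 − 84/120 = 0.300

0.300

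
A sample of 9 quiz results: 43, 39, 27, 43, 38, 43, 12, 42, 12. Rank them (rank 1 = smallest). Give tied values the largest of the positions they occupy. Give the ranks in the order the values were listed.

Sorted (ascending): 12, 12, 27, 38, 39, 42, 43, 43, 43
The 2 values of 12 occupy positions 1–2 → each gets rank 2.
The 3 values of 43 occupy positions 7–9 → each gets rank 9.

9, 5, 3, 9, 4, 9, 2, 6, 2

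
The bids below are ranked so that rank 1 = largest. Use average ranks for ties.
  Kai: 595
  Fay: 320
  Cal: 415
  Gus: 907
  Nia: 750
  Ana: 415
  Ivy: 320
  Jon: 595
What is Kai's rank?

3.5

Sorted (descending): 907, 750, 595, 595, 415, 415, 320, 320
The 2 values of 595 occupy positions 3–4 → average rank (3+4)/2 = 3.5.
The 2 values of 415 occupy positions 5–6 → average rank (5+6)/2 = 5.5.
The 2 values of 320 occupy positions 7–8 → average rank (7+8)/2 = 7.5.
Kai has value 595 → rank 3.5.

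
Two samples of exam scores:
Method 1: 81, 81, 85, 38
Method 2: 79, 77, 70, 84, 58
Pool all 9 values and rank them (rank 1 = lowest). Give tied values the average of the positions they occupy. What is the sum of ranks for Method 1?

Sorted (ascending): 38, 58, 70, 77, 79, 81, 81, 84, 85
The 2 values of 81 occupy positions 6–7 → average rank (6+7)/2 = 6.5.
Method 1 values → pooled ranks: 81→6.5, 81→6.5, 85→9, 38→1
Rank sum = 6.5 + 6.5 + 9 + 1 = 23

23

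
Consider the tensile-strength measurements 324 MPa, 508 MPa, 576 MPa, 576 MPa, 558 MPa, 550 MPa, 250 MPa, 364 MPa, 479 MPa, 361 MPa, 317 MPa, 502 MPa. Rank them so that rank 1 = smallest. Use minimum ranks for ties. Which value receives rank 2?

317

Sorted (ascending): 250, 317, 324, 361, 364, 479, 502, 508, 550, 558, 576, 576
The 2 values of 576 occupy positions 11–12 → each gets rank 11.
Rank 2 → value 317.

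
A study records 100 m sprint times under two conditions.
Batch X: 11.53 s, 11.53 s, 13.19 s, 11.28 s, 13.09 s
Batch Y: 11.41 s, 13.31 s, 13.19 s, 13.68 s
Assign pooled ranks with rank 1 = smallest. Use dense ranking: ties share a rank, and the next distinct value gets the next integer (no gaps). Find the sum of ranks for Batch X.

Sorted (ascending): 11.28, 11.41, 11.53, 11.53, 13.09, 13.19, 13.19, 13.31, 13.68
The 2 values of 11.53 share dense rank 3.
The 2 values of 13.19 share dense rank 5.
Remaining distinct values take the next consecutive integers.
Batch X values → pooled ranks: 11.53→3, 11.53→3, 13.19→5, 11.28→1, 13.09→4
Rank sum = 3 + 3 + 5 + 1 + 4 = 16

16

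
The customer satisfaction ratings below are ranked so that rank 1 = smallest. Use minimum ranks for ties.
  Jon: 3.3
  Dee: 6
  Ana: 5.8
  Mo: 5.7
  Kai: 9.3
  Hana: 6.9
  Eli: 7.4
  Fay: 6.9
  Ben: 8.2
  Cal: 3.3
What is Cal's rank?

1

Sorted (ascending): 3.3, 3.3, 5.7, 5.8, 6, 6.9, 6.9, 7.4, 8.2, 9.3
The 2 values of 3.3 occupy positions 1–2 → each gets rank 1.
The 2 values of 6.9 occupy positions 6–7 → each gets rank 6.
Cal has value 3.3 → rank 1.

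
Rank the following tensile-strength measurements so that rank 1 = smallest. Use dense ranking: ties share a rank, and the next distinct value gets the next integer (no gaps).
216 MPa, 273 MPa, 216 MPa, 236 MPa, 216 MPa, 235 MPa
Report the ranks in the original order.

1, 4, 1, 3, 1, 2

Sorted (ascending): 216, 216, 216, 235, 236, 273
The 3 values of 216 share dense rank 1.
Remaining distinct values take the next consecutive integers.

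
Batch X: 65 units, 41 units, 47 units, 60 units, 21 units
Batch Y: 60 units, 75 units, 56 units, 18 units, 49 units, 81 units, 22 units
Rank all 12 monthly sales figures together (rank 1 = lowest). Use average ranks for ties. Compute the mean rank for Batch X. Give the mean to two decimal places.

5.90

Sorted (ascending): 18, 21, 22, 41, 47, 49, 56, 60, 60, 65, 75, 81
The 2 values of 60 occupy positions 8–9 → average rank (8+9)/2 = 8.5.
Batch X values → pooled ranks: 65→10, 41→4, 47→5, 60→8.5, 21→2
Mean rank = (10 + 4 + 5 + 8.5 + 2) / 5 = 5.90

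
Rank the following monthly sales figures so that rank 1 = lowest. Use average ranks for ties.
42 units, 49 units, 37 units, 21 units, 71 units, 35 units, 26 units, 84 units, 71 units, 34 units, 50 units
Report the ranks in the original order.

6, 7, 5, 1, 9.5, 4, 2, 11, 9.5, 3, 8

Sorted (ascending): 21, 26, 34, 35, 37, 42, 49, 50, 71, 71, 84
The 2 values of 71 occupy positions 9–10 → average rank (9+10)/2 = 9.5.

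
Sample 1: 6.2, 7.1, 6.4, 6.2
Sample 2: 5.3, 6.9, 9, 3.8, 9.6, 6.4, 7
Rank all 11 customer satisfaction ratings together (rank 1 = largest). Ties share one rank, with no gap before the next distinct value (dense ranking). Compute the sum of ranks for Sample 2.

Sorted (descending): 9.6, 9, 7.1, 7, 6.9, 6.4, 6.4, 6.2, 6.2, 5.3, 3.8
The 2 values of 6.4 share dense rank 6.
The 2 values of 6.2 share dense rank 7.
Remaining distinct values take the next consecutive integers.
Sample 2 values → pooled ranks: 5.3→8, 6.9→5, 9→2, 3.8→9, 9.6→1, 6.4→6, 7→4
Rank sum = 8 + 5 + 2 + 9 + 1 + 6 + 4 = 35

35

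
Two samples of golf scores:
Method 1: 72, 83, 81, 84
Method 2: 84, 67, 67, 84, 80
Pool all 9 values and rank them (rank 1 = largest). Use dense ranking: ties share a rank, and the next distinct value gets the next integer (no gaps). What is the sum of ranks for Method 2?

Sorted (descending): 84, 84, 84, 83, 81, 80, 72, 67, 67
The 3 values of 84 share dense rank 1.
The 2 values of 67 share dense rank 6.
Remaining distinct values take the next consecutive integers.
Method 2 values → pooled ranks: 84→1, 67→6, 67→6, 84→1, 80→4
Rank sum = 1 + 6 + 6 + 1 + 4 = 18

18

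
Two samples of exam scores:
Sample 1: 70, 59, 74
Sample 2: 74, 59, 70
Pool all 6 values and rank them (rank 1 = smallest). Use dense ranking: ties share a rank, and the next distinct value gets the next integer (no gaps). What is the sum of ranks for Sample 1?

6

Sorted (ascending): 59, 59, 70, 70, 74, 74
The 2 values of 59 share dense rank 1.
The 2 values of 70 share dense rank 2.
The 2 values of 74 share dense rank 3.
Sample 1 values → pooled ranks: 70→2, 59→1, 74→3
Rank sum = 2 + 1 + 3 = 6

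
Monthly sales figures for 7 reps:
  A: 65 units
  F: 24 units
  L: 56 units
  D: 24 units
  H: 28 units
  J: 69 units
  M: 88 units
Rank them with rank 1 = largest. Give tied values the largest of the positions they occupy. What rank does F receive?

Sorted (descending): 88, 69, 65, 56, 28, 24, 24
The 2 values of 24 occupy positions 6–7 → each gets rank 7.
F has value 24 units → rank 7.

7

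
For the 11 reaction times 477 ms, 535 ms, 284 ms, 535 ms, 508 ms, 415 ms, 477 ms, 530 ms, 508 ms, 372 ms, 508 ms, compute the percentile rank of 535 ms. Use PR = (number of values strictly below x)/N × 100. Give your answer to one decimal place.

N = 11.
Strictly below 535: 9. Equal to 535: 2.
PR = 9/11 × 100 = 81.8

81.8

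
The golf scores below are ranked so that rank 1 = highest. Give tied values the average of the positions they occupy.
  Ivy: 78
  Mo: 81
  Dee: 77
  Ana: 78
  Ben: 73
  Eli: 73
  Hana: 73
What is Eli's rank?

Sorted (descending): 81, 78, 78, 77, 73, 73, 73
The 2 values of 78 occupy positions 2–3 → average rank (2+3)/2 = 2.5.
The 3 values of 73 occupy positions 5–7 → average rank 6.
Eli has value 73 → rank 6.

6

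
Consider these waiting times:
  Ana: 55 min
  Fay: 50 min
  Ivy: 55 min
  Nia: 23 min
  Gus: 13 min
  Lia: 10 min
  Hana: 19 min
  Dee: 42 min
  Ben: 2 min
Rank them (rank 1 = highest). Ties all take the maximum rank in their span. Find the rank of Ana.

2

Sorted (descending): 55, 55, 50, 42, 23, 19, 13, 10, 2
The 2 values of 55 occupy positions 1–2 → each gets rank 2.
Ana has value 55 min → rank 2.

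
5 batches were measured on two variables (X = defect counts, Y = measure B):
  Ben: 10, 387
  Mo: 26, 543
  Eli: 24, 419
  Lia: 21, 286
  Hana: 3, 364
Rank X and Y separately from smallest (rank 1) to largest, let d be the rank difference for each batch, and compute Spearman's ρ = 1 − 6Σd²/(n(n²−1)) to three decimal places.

Ranks of variable 1: 2, 5, 4, 3, 1
Ranks of variable 2: 3, 5, 4, 1, 2
d = r₁ − r₂: -1, 0, 0, 2, -1
d²: 1, 0, 0, 4, 1; Σd² = 6
ρ = 1 − 6·6/(5·24) = 1 − 36/120 = 0.700

0.700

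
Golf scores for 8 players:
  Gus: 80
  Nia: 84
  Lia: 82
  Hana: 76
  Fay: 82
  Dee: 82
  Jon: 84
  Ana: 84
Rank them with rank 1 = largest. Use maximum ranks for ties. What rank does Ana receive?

Sorted (descending): 84, 84, 84, 82, 82, 82, 80, 76
The 3 values of 84 occupy positions 1–3 → each gets rank 3.
The 3 values of 82 occupy positions 4–6 → each gets rank 6.
Ana has value 84 → rank 3.

3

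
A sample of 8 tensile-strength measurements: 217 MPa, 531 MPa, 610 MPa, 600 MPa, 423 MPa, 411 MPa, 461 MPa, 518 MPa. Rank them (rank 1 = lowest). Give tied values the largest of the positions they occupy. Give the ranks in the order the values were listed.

1, 6, 8, 7, 3, 2, 4, 5

Sorted (ascending): 217, 411, 423, 461, 518, 531, 600, 610
No ties — each value takes its position as its rank.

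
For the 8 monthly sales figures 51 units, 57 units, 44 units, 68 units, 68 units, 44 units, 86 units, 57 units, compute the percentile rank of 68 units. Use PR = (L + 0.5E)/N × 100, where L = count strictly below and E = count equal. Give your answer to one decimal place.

N = 8.
Strictly below 68: 5. Equal to 68: 2.
PR = (5 + 0.5·2)/8 × 100 = 75.0

75.0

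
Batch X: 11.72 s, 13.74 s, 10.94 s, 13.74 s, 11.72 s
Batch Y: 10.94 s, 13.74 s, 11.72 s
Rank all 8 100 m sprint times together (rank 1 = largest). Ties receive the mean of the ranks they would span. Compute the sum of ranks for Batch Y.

14.5

Sorted (descending): 13.74, 13.74, 13.74, 11.72, 11.72, 11.72, 10.94, 10.94
The 3 values of 13.74 occupy positions 1–3 → average rank 2.
The 3 values of 11.72 occupy positions 4–6 → average rank 5.
The 2 values of 10.94 occupy positions 7–8 → average rank (7+8)/2 = 7.5.
Batch Y values → pooled ranks: 10.94→7.5, 13.74→2, 11.72→5
Rank sum = 7.5 + 2 + 5 = 14.5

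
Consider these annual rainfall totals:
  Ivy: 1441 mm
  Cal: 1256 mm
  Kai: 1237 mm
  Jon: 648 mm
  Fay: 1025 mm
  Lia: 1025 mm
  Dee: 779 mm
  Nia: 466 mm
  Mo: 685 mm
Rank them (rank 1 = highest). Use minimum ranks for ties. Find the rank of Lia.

Sorted (descending): 1441, 1256, 1237, 1025, 1025, 779, 685, 648, 466
The 2 values of 1025 occupy positions 4–5 → each gets rank 4.
Lia has value 1025 mm → rank 4.

4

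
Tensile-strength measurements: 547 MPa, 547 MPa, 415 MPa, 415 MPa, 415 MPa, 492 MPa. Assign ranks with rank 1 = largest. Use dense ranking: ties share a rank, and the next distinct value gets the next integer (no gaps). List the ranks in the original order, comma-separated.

Sorted (descending): 547, 547, 492, 415, 415, 415
The 2 values of 547 share dense rank 1.
The 3 values of 415 share dense rank 3.
Remaining distinct values take the next consecutive integers.

1, 1, 3, 3, 3, 2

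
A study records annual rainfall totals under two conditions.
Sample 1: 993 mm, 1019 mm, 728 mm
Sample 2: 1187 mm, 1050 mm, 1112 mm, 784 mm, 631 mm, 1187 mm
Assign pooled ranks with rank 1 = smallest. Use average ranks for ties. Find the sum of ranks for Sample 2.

Sorted (ascending): 631, 728, 784, 993, 1019, 1050, 1112, 1187, 1187
The 2 values of 1187 occupy positions 8–9 → average rank (8+9)/2 = 8.5.
Sample 2 values → pooled ranks: 1187→8.5, 1050→6, 1112→7, 784→3, 631→1, 1187→8.5
Rank sum = 8.5 + 6 + 7 + 3 + 1 + 8.5 = 34

34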